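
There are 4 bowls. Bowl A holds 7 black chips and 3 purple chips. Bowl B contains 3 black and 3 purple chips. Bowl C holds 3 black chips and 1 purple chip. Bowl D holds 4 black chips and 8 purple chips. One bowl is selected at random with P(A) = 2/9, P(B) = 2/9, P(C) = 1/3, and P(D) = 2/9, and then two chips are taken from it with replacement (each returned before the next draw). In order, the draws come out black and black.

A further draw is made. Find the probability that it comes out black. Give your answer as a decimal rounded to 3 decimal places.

0.671

For each hypothesis, P(data | H) works out to: P(data | bowl A) = (7/10)(7/10) = 0.49; P(data | bowl B) = (3/6)(3/6) = 0.25; P(data | bowl C) = (3/4)(3/4) = 0.5625; P(data | bowl D) = (4/12)(4/12) = 0.11111.
Multiplying each by its prior: 2/9 · 0.49 = 0.10889, 2/9 · 0.25 = 0.055556, 1/3 · 0.5625 = 0.1875, 2/9 · 0.11111 = 0.024691; summing to 0.37664.
Dividing through by the total gives posterior P(bowl A | data) = 0.28911, P(bowl B | data) = 0.1475, P(bowl C | data) = 0.49783, P(bowl D | data) = 0.065558.
The predictive probability is P(black next | data) = (7/10)(0.28911) + (1/2)(0.1475) + (3/4)(0.49783) + (1/3)(0.065558) = 0.67135.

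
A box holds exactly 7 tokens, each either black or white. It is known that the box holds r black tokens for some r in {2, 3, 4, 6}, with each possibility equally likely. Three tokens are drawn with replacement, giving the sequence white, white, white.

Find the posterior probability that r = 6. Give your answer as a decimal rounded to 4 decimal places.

0.0046

The likelihood of the observed sequence under each hypothesis: P(data | r = 2) = (5/7)(5/7)(5/7) = 0.36443; P(data | r = 3) = (4/7)(4/7)(4/7) = 0.18659; P(data | r = 4) = (3/7)(3/7)(3/7) = 0.078717; P(data | r = 6) = (1/7)(1/7)(1/7) = 0.0029155.
Weighting by the prior gives 1/4 · 0.36443 = 0.091108, 1/4 · 0.18659 = 0.046647, 1/4 · 0.078717 = 0.019679, 1/4 · 0.0029155 = 0.00072886; with total 0.15816.
By Bayes' rule, P(r = 6 | data) = (0.00072886) / (0.15816) = 0.0046083.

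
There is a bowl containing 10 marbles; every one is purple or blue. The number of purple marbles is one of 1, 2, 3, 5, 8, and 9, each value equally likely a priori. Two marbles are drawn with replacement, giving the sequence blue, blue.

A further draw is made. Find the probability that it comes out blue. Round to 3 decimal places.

0.767

The likelihood of the observed sequence under each hypothesis: P(data | r = 1) = (9/10)(9/10) = 81/100; P(data | r = 2) = (8/10)(8/10) = 16/25; P(data | r = 3) = (7/10)(7/10) = 49/100; P(data | r = 5) = (5/10)(5/10) = 1/4; P(data | r = 8) = (2/10)(2/10) = 1/25; P(data | r = 9) = (1/10)(1/10) = 1/100.
The prior-weighted likelihoods are 1/6 · 81/100 = 27/200, 1/6 · 16/25 = 8/75, 1/6 · 49/100 = 49/600, 1/6 · 1/4 = 1/24, 1/6 · 1/25 = 1/150, 1/6 · 1/100 = 1/600; these sum to 28/75.
The posterior is then P(r = 1 | data) = 0.36161, P(r = 2 | data) = 0.28571, P(r = 3 | data) = 0.21875, P(r = 5 | data) = 0.11161, P(r = 8 | data) = 0.017857, P(r = 9 | data) = 0.0044643.
The predictive probability is P(blue next | data) = (9/10)(0.36161) + (4/5)(0.28571) + (7/10)(0.21875) + (1/2)(0.11161) + (1/5)(0.017857) + (1/10)(0.0044643) = 0.76696.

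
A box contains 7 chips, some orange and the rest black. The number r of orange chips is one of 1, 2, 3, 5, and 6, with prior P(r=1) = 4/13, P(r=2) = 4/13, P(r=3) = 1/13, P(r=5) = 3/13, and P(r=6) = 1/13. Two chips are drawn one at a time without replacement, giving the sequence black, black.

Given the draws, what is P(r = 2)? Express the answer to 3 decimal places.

0.367

Under each hypothesis, the probability of the observed sequence is: P(data | r = 1) = (6/7)(5/6) = 5/7; P(data | r = 2) = (5/7)(4/6) = 10/21; P(data | r = 3) = (4/7)(3/6) = 2/7; P(data | r = 5) = (2/7)(1/6) = 1/21; P(data | r = 6) = (1/7)(0/6) = 0.
Weighting by the prior gives 4/13 · 5/7 = 20/91, 4/13 · 10/21 = 40/273, 1/13 · 2/7 = 2/91, 3/13 · 1/21 = 1/91, 1/13 · 0 = 0; summing to 109/273.
Therefore the posterior P(r = 2 | data) = (40/273) / (109/273) = 40/109.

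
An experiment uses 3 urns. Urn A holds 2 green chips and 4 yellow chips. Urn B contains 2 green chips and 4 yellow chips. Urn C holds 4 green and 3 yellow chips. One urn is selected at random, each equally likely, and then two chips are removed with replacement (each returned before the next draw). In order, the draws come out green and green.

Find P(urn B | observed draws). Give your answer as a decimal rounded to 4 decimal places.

The likelihood of the observed sequence under each hypothesis: P(data | urn A) = (2/6)(2/6) = 0.11111; P(data | urn B) = (2/6)(2/6) = 0.11111; P(data | urn C) = (4/7)(4/7) = 0.32653.
Weighting by the prior gives 1/3 · 0.11111 = 0.037037, 1/3 · 0.11111 = 0.037037, 1/3 · 0.32653 = 0.10884; with total 0.18292.
Therefore the posterior P(urn B | data) = (0.037037) / (0.18292) = 0.20248.

0.2025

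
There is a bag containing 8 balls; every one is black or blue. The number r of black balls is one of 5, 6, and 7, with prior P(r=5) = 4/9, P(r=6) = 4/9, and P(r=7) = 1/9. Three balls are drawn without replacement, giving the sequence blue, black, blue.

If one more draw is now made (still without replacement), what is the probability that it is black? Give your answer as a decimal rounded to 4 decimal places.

0.8571

Under each hypothesis, the probability of the observed sequence is: P(data | r = 5) = (3/8)(5/7)(2/6) = 5/56; P(data | r = 6) = (2/8)(6/7)(1/6) = 1/28; P(data | r = 7) = (1/8)(7/7)(0/6) = 0.
Weighting by the prior gives 4/9 · 5/56 = 5/126, 4/9 · 1/28 = 1/63, 1/9 · 0 = 0; summing to 1/18.
The posterior is then P(r = 5 | data) = 5/7, P(r = 6 | data) = 2/7, P(r = 7 | data) = 0.
Averaging over the posterior, P(black next | data) = (4/5)(5/7) + (1)(2/7) = 6/7.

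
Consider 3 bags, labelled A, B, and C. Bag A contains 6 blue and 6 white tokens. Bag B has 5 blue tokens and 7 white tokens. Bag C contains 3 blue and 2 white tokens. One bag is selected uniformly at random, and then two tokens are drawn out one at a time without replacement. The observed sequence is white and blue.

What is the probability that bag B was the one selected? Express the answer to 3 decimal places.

0.316

Compute the likelihood of the observed sequence for each case: P(data | bag A) = (6/12)(6/11) = 0.27273; P(data | bag B) = (7/12)(5/11) = 0.26515; P(data | bag C) = (2/5)(3/4) = 0.3.
Multiplying each by its prior: 1/3 · 0.27273 = 0.090909, 1/3 · 0.26515 = 0.088384, 1/3 · 0.3 = 0.1; these sum to 0.27929.
So P(bag B | data) = (0.088384) / (0.27929) = 0.31646.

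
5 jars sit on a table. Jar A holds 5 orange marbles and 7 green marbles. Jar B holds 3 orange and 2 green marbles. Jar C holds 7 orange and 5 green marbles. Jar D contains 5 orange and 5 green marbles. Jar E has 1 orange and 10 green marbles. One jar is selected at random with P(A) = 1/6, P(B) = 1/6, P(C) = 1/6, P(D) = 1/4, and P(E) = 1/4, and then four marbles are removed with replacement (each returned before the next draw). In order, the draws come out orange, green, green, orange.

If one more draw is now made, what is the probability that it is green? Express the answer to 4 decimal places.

0.4944

For each hypothesis, P(data | H) works out to: P(data | jar A) = (5/12)(7/12)(7/12)(5/12) = 0.059076; P(data | jar B) = (3/5)(2/5)(2/5)(3/5) = 0.0576; P(data | jar C) = (7/12)(5/12)(5/12)(7/12) = 0.059076; P(data | jar D) = (5/10)(5/10)(5/10)(5/10) = 0.0625; P(data | jar E) = (1/11)(10/11)(10/11)(1/11) = 0.0068301.
Multiplying each by its prior: 1/6 · 0.059076 = 0.009846, 1/6 · 0.0576 = 0.0096, 1/6 · 0.059076 = 0.009846, 1/4 · 0.0625 = 0.015625, 1/4 · 0.0068301 = 0.0017075; with total 0.046625.
Normalising, the posterior is P(jar A | data) = 0.21118, P(jar B | data) = 0.2059, P(jar C | data) = 0.21118, P(jar D | data) = 0.33512, P(jar E | data) = 0.036623.
The predictive probability is P(green next | data) = (7/12)(0.21118) + (2/5)(0.2059) + (5/12)(0.21118) + (1/2)(0.33512) + (10/11)(0.036623) = 0.49439.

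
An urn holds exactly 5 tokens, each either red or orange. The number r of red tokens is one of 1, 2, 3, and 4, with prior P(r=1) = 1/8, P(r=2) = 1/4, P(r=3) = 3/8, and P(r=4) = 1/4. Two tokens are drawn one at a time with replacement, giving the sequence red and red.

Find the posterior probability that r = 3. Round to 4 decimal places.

0.3971

Compute the likelihood of the observed sequence for each case: P(data | r = 1) = (1/5)(1/5) = 1/25; P(data | r = 2) = (2/5)(2/5) = 4/25; P(data | r = 3) = (3/5)(3/5) = 9/25; P(data | r = 4) = (4/5)(4/5) = 16/25.
The prior-weighted likelihoods are 1/8 · 1/25 = 1/200, 1/4 · 4/25 = 1/25, 3/8 · 9/25 = 27/200, 1/4 · 16/25 = 4/25; with total 17/50.
Therefore the posterior P(r = 3 | data) = (27/200) / (17/50) = 27/68.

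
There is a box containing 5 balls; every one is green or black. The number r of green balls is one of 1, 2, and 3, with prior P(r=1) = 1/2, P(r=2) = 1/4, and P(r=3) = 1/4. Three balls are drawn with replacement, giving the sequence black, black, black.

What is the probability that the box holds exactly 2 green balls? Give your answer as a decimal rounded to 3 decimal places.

0.166

Under each hypothesis, the probability of the observed sequence is: P(data | r = 1) = (4/5)(4/5)(4/5) = 64/125; P(data | r = 2) = (3/5)(3/5)(3/5) = 27/125; P(data | r = 3) = (2/5)(2/5)(2/5) = 8/125.
Multiplying each by its prior: 1/2 · 64/125 = 32/125, 1/4 · 27/125 = 27/500, 1/4 · 8/125 = 2/125; these sum to 163/500.
So P(r = 2 | data) = (27/500) / (163/500) = 27/163.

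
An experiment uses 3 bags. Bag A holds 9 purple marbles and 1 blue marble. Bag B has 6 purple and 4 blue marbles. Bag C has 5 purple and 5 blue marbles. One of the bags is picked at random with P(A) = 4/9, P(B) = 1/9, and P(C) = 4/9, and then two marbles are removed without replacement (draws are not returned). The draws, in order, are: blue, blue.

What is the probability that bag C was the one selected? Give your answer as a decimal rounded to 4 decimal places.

0.8696

The likelihood of the observed sequence under each hypothesis: P(data | bag A) = (1/10)(0/9) = 0; P(data | bag B) = (4/10)(3/9) = 2/15; P(data | bag C) = (5/10)(4/9) = 2/9.
Weighting by the prior gives 4/9 · 0 = 0, 1/9 · 2/15 = 2/135, 4/9 · 2/9 = 8/81; summing to 46/405.
Therefore the posterior P(bag C | data) = (8/81) / (46/405) = 20/23.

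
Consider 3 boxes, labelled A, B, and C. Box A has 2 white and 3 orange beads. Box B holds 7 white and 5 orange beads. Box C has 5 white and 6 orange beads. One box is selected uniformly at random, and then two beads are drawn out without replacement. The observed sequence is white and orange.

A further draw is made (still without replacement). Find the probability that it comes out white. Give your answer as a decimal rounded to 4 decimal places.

Under each hypothesis, the probability of the observed sequence is: P(data | box A) = (2/5)(3/4) = 0.3; P(data | box B) = (7/12)(5/11) = 0.26515; P(data | box C) = (5/11)(6/10) = 0.27273.
Multiplying each by its prior: 1/3 · 0.3 = 0.1, 1/3 · 0.26515 = 0.088384, 1/3 · 0.27273 = 0.090909; summing to 0.27929.
Normalising, the posterior is P(box A | data) = 0.35805, P(box B | data) = 0.31646, P(box C | data) = 0.3255.
The predictive probability is P(white next | data) = (1/3)(0.35805) + (3/5)(0.31646) + (4/9)(0.3255) = 0.45389.

0.4539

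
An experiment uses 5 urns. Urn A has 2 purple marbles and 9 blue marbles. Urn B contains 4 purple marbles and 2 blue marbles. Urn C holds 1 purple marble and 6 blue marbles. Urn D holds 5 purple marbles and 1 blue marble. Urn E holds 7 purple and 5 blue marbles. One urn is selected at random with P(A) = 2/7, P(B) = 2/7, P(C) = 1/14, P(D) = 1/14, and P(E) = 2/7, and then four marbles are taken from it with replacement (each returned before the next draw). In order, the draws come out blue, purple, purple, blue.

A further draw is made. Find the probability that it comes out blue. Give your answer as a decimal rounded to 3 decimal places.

0.454

For each hypothesis, P(data | H) works out to: P(data | urn A) = (9/11)(2/11)(2/11)(9/11) = 0.02213; P(data | urn B) = (2/6)(4/6)(4/6)(2/6) = 0.049383; P(data | urn C) = (6/7)(1/7)(1/7)(6/7) = 0.014994; P(data | urn D) = (1/6)(5/6)(5/6)(1/6) = 0.01929; P(data | urn E) = (5/12)(7/12)(7/12)(5/12) = 0.059076.
Weighting by the prior gives 2/7 · 0.02213 = 0.0063228, 2/7 · 0.049383 = 0.014109, 1/14 · 0.014994 = 0.001071, 1/14 · 0.01929 = 0.0013779, 2/7 · 0.059076 = 0.016879; summing to 0.03976.
Dividing through by the total gives posterior P(urn A | data) = 0.15902, P(urn B | data) = 0.35486, P(urn C | data) = 0.026936, P(urn D | data) = 0.034655, P(urn E | data) = 0.42452.
Averaging over the posterior, P(blue next | data) = (9/11)(0.15902) + (1/3)(0.35486) + (6/7)(0.026936) + (1/6)(0.034655) + (5/12)(0.42452) = 0.45415.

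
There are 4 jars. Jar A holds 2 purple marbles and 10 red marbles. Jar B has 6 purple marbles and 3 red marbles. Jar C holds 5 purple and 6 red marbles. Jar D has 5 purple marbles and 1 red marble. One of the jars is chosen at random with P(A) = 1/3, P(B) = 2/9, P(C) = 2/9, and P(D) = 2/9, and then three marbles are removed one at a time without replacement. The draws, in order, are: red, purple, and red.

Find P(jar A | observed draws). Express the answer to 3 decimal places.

For each hypothesis, P(data | H) works out to: P(data | jar A) = (10/12)(2/11)(9/10) = 0.13636; P(data | jar B) = (3/9)(6/8)(2/7) = 0.071429; P(data | jar C) = (6/11)(5/10)(5/9) = 0.15152; P(data | jar D) = (1/6)(5/5)(0/4) = 0.
Weighting by the prior gives 1/3 · 0.13636 = 0.045455, 2/9 · 0.071429 = 0.015873, 2/9 · 0.15152 = 0.03367, 2/9 · 0 = 0; with total 0.094998.
Therefore the posterior P(jar A | data) = (0.045455) / (0.094998) = 0.47848.

0.478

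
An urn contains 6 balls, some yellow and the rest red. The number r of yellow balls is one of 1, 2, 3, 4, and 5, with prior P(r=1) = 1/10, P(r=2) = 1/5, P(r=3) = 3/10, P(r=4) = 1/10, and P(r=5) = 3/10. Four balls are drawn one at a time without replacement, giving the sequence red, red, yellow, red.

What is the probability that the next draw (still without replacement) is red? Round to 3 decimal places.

Compute the likelihood of the observed sequence for each case: P(data | r = 1) = (5/6)(4/5)(1/4)(3/3) = 1/6; P(data | r = 2) = (4/6)(3/5)(2/4)(2/3) = 2/15; P(data | r = 3) = (3/6)(2/5)(3/4)(1/3) = 1/20; P(data | r = 4) = (2/6)(1/5)(4/4)(0/3) = 0; P(data | r = 5) = (1/6)(0/5) = 0.
Multiplying each by its prior: 1/10 · 1/6 = 1/60, 1/5 · 2/15 = 2/75, 3/10 · 1/20 = 3/200, 1/10 · 0 = 0, 3/10 · 0 = 0; these sum to 7/120.
The posterior is then P(r = 1 | data) = 2/7, P(r = 2 | data) = 16/35, P(r = 3 | data) = 9/35, P(r = 4 | data) = 0, P(r = 5 | data) = 0.
The predictive probability is P(red next | data) = (1)(2/7) + (1/2)(16/35) + (0)(9/35) = 18/35.

0.514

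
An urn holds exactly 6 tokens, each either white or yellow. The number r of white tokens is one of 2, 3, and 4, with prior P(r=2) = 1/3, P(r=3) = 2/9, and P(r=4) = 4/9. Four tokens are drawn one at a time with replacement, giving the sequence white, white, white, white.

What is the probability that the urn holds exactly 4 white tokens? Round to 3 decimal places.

For each hypothesis, P(data | H) works out to: P(data | r = 2) = (2/6)(2/6)(2/6)(2/6) = 0.012346; P(data | r = 3) = (3/6)(3/6)(3/6)(3/6) = 0.0625; P(data | r = 4) = (4/6)(4/6)(4/6)(4/6) = 0.19753.
The prior-weighted likelihoods are 1/3 · 0.012346 = 0.0041152, 2/9 · 0.0625 = 0.013889, 4/9 · 0.19753 = 0.087791; summing to 0.1058.
Hence P(r = 4 | data) = (0.087791) / (0.1058) = 0.82982.

0.830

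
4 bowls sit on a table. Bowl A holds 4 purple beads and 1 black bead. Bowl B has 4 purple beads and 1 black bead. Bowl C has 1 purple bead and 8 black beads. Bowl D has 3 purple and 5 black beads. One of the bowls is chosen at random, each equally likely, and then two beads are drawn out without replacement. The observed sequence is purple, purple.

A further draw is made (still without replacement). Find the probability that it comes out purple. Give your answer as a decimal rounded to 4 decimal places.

For each hypothesis, P(data | H) works out to: P(data | bowl A) = (4/5)(3/4) = 3/5; P(data | bowl B) = (4/5)(3/4) = 3/5; P(data | bowl C) = (1/9)(0/8) = 0; P(data | bowl D) = (3/8)(2/7) = 3/28.
The prior-weighted likelihoods are 1/4 · 3/5 = 3/20, 1/4 · 3/5 = 3/20, 1/4 · 0 = 0, 1/4 · 3/28 = 3/112; summing to 183/560.
The posterior is then P(bowl A | data) = 28/61, P(bowl B | data) = 28/61, P(bowl C | data) = 0, P(bowl D | data) = 5/61.
The predictive probability is P(purple next | data) = (2/3)(28/61) + (2/3)(28/61) + (1/6)(5/61) = 229/366.

0.6257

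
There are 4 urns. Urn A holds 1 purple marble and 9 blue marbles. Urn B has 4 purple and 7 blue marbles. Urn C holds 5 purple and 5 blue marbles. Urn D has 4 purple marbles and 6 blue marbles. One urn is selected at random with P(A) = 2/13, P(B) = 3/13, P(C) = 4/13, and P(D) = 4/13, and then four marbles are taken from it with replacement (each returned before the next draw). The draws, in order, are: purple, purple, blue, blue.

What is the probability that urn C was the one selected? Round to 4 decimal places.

0.3804

For each hypothesis, P(data | H) works out to: P(data | urn A) = (1/10)(1/10)(9/10)(9/10) = 0.0081; P(data | urn B) = (4/11)(4/11)(7/11)(7/11) = 0.053548; P(data | urn C) = (5/10)(5/10)(5/10)(5/10) = 0.0625; P(data | urn D) = (4/10)(4/10)(6/10)(6/10) = 0.0576.
Weighting by the prior gives 2/13 · 0.0081 = 0.0012462, 3/13 · 0.053548 = 0.012357, 4/13 · 0.0625 = 0.019231, 4/13 · 0.0576 = 0.017723; summing to 0.050557.
So P(urn C | data) = (0.019231) / (0.050557) = 0.38038.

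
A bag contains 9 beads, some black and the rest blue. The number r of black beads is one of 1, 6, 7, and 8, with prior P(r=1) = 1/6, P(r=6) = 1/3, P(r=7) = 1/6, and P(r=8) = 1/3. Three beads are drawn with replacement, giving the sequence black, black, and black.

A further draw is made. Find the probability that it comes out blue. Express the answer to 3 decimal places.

0.186

For each hypothesis, P(data | H) works out to: P(data | r = 1) = (1/9)(1/9)(1/9) = 0.0013717; P(data | r = 6) = (6/9)(6/9)(6/9) = 0.2963; P(data | r = 7) = (7/9)(7/9)(7/9) = 0.47051; P(data | r = 8) = (8/9)(8/9)(8/9) = 0.70233.
Multiplying each by its prior: 1/6 · 0.0013717 = 0.00022862, 1/3 · 0.2963 = 0.098765, 1/6 · 0.47051 = 0.078418, 1/3 · 0.70233 = 0.23411; with total 0.41152.
Normalising, the posterior is P(r = 1 | data) = 0.00055556, P(r = 6 | data) = 0.24, P(r = 7 | data) = 0.19056, P(r = 8 | data) = 0.56889.
The predictive probability is P(blue next | data) = (8/9)(0.00055556) + (1/3)(0.24) + (2/9)(0.19056) + (1/9)(0.56889) = 0.18605.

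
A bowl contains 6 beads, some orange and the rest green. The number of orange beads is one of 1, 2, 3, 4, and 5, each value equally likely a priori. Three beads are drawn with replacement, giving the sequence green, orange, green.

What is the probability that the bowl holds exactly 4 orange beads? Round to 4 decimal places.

0.1524

For each hypothesis, P(data | H) works out to: P(data | r = 1) = (5/6)(1/6)(5/6) = 25/216; P(data | r = 2) = (4/6)(2/6)(4/6) = 4/27; P(data | r = 3) = (3/6)(3/6)(3/6) = 1/8; P(data | r = 4) = (2/6)(4/6)(2/6) = 2/27; P(data | r = 5) = (1/6)(5/6)(1/6) = 5/216.
Weighting by the prior gives 1/5 · 25/216 = 5/216, 1/5 · 4/27 = 4/135, 1/5 · 1/8 = 1/40, 1/5 · 2/27 = 2/135, 1/5 · 5/216 = 1/216; these sum to 7/72.
So P(r = 4 | data) = (2/135) / (7/72) = 16/105.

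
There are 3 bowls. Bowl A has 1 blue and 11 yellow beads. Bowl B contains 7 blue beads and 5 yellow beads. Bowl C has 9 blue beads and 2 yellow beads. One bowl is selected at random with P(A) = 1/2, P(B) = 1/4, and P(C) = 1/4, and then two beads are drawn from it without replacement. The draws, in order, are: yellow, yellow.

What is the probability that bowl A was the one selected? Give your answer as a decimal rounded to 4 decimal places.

0.9076

Under each hypothesis, the probability of the observed sequence is: P(data | bowl A) = (11/12)(10/11) = 5/6; P(data | bowl B) = (5/12)(4/11) = 5/33; P(data | bowl C) = (2/11)(1/10) = 1/55.
Multiplying each by its prior: 1/2 · 5/6 = 5/12, 1/4 · 5/33 = 5/132, 1/4 · 1/55 = 1/220; these sum to 101/220.
So P(bowl A | data) = (5/12) / (101/220) = 275/303.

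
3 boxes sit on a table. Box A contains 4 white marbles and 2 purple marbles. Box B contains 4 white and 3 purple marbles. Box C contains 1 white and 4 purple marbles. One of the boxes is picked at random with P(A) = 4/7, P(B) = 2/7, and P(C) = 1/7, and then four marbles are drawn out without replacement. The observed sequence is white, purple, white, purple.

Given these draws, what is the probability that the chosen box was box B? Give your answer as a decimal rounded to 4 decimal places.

0.3913

Under each hypothesis, the probability of the observed sequence is: P(data | box A) = (4/6)(2/5)(3/4)(1/3) = 1/15; P(data | box B) = (4/7)(3/6)(3/5)(2/4) = 3/35; P(data | box C) = (1/5)(4/4)(0/3) = 0.
Multiplying each by its prior: 4/7 · 1/15 = 4/105, 2/7 · 3/35 = 6/245, 1/7 · 0 = 0; with total 46/735.
Hence P(box B | data) = (6/245) / (46/735) = 9/23.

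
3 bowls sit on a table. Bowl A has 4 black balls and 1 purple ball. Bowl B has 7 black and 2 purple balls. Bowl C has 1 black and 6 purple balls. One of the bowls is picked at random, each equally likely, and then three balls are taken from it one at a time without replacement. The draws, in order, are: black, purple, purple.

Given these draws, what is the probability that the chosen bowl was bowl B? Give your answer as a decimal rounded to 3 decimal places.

0.163

The likelihood of the observed sequence under each hypothesis: P(data | bowl A) = (4/5)(1/4)(0/3) = 0; P(data | bowl B) = (7/9)(2/8)(1/7) = 1/36; P(data | bowl C) = (1/7)(6/6)(5/5) = 1/7.
The prior-weighted likelihoods are 1/3 · 0 = 0, 1/3 · 1/36 = 1/108, 1/3 · 1/7 = 1/21; these sum to 43/756.
Hence P(bowl B | data) = (1/108) / (43/756) = 7/43.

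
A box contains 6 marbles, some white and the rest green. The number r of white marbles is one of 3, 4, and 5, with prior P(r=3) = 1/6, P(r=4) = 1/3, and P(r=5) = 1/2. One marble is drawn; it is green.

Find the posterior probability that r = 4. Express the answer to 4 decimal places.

0.4000

For each hypothesis, P(data | H) works out to: P(data | r = 3) = (3/6) = 1/2; P(data | r = 4) = (2/6) = 1/3; P(data | r = 5) = (1/6) = 1/6.
The prior-weighted likelihoods are 1/6 · 1/2 = 1/12, 1/3 · 1/3 = 1/9, 1/2 · 1/6 = 1/12; with total 5/18.
Hence P(r = 4 | data) = (1/9) / (5/18) = 2/5.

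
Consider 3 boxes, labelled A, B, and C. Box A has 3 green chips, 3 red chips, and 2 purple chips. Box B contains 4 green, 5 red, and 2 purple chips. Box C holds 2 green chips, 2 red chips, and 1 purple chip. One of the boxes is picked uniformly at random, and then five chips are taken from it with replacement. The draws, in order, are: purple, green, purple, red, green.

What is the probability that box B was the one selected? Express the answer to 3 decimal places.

0.253

The likelihood of the observed sequence under each hypothesis: P(data | box A) = (2/8)(3/8)(2/8)(3/8)(3/8) = 0.0032959; P(data | box B) = (2/11)(4/11)(2/11)(5/11)(4/11) = 0.0019869; P(data | box C) = (1/5)(2/5)(1/5)(2/5)(2/5) = 0.00256.
Weighting by the prior gives 1/3 · 0.0032959 = 0.0010986, 1/3 · 0.0019869 = 0.00066232, 1/3 · 0.00256 = 0.00085333; with total 0.0026143.
Hence P(box B | data) = (0.00066232) / (0.0026143) = 0.25335.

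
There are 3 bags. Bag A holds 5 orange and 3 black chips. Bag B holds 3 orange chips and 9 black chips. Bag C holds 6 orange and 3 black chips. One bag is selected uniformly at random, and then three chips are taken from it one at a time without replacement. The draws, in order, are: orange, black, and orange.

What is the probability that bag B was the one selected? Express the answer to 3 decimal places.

The likelihood of the observed sequence under each hypothesis: P(data | bag A) = (5/8)(3/7)(4/6) = 0.17857; P(data | bag B) = (3/12)(9/11)(2/10) = 0.040909; P(data | bag C) = (6/9)(3/8)(5/7) = 0.17857.
Weighting by the prior gives 1/3 · 0.17857 = 0.059524, 1/3 · 0.040909 = 0.013636, 1/3 · 0.17857 = 0.059524; with total 0.13268.
Therefore the posterior P(bag B | data) = (0.013636) / (0.13268) = 0.10277.

0.103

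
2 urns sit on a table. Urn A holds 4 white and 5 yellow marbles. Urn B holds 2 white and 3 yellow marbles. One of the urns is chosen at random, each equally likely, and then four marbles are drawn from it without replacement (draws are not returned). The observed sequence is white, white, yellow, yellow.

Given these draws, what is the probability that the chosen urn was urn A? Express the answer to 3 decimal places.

0.442

The likelihood of the observed sequence under each hypothesis: P(data | urn A) = (4/9)(3/8)(5/7)(4/6) = 0.079365; P(data | urn B) = (2/5)(1/4)(3/3)(2/2) = 0.1.
The prior-weighted likelihoods are 1/2 · 0.079365 = 0.039683, 1/2 · 0.1 = 0.05; with total 0.089683.
So P(urn A | data) = (0.039683) / (0.089683) = 0.44248.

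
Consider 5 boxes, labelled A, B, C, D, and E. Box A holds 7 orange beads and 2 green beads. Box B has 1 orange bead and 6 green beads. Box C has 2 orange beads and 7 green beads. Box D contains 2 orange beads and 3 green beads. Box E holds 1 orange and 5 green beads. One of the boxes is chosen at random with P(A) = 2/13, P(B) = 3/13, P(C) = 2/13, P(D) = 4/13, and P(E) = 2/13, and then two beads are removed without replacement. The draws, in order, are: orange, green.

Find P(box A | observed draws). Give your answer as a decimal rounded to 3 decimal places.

0.142

Under each hypothesis, the probability of the observed sequence is: P(data | box A) = (7/9)(2/8) = 0.19444; P(data | box B) = (1/7)(6/6) = 0.14286; P(data | box C) = (2/9)(7/8) = 0.19444; P(data | box D) = (2/5)(3/4) = 0.3; P(data | box E) = (1/6)(5/5) = 0.16667.
Weighting by the prior gives 2/13 · 0.19444 = 0.029915, 3/13 · 0.14286 = 0.032967, 2/13 · 0.19444 = 0.029915, 4/13 · 0.3 = 0.092308, 2/13 · 0.16667 = 0.025641; summing to 0.21074.
Therefore the posterior P(box A | data) = (0.029915) / (0.21074) = 0.14195.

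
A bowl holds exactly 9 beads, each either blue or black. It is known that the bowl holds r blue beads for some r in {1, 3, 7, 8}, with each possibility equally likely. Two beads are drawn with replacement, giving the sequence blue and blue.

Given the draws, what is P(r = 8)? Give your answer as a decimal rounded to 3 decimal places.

For each hypothesis, P(data | H) works out to: P(data | r = 1) = (1/9)(1/9) = 1/81; P(data | r = 3) = (3/9)(3/9) = 1/9; P(data | r = 7) = (7/9)(7/9) = 49/81; P(data | r = 8) = (8/9)(8/9) = 64/81.
The prior-weighted likelihoods are 1/4 · 1/81 = 1/324, 1/4 · 1/9 = 1/36, 1/4 · 49/81 = 49/324, 1/4 · 64/81 = 16/81; these sum to 41/108.
So P(r = 8 | data) = (16/81) / (41/108) = 64/123.

0.520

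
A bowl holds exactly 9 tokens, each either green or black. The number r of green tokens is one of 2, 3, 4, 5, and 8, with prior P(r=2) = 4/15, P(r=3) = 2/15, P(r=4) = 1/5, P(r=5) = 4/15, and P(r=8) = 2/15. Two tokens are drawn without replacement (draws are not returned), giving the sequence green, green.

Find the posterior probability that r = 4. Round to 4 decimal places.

The likelihood of the observed sequence under each hypothesis: P(data | r = 2) = (2/9)(1/8) = 1/36; P(data | r = 3) = (3/9)(2/8) = 1/12; P(data | r = 4) = (4/9)(3/8) = 1/6; P(data | r = 5) = (5/9)(4/8) = 5/18; P(data | r = 8) = (8/9)(7/8) = 7/9.
Multiplying each by its prior: 4/15 · 1/36 = 1/135, 2/15 · 1/12 = 1/90, 1/5 · 1/6 = 1/30, 4/15 · 5/18 = 2/27, 2/15 · 7/9 = 14/135; summing to 31/135.
Hence P(r = 4 | data) = (1/30) / (31/135) = 9/62.

0.1452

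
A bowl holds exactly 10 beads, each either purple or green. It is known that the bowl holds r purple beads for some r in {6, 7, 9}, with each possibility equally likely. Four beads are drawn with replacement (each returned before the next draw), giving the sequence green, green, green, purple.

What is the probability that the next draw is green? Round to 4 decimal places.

For each hypothesis, P(data | H) works out to: P(data | r = 6) = (4/10)(4/10)(4/10)(6/10) = 0.0384; P(data | r = 7) = (3/10)(3/10)(3/10)(7/10) = 0.0189; P(data | r = 9) = (1/10)(1/10)(1/10)(9/10) = 0.0009.
Multiplying each by its prior: 1/3 · 0.0384 = 0.0128, 1/3 · 0.0189 = 0.0063, 1/3 · 0.0009 = 0.0003; with total 0.0194.
Dividing through by the total gives posterior P(r = 6 | data) = 0.65979, P(r = 7 | data) = 0.32474, P(r = 9 | data) = 0.015464.
So P(green next | data) = Σ P(green next | H) P(H | data) = (2/5)(0.65979) + (3/10)(0.32474) + (1/10)(0.015464) = 0.36289.

0.3629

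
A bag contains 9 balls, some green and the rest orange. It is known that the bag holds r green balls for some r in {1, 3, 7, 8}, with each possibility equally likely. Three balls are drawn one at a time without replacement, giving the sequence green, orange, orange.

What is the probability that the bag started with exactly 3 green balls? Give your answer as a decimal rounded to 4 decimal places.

0.5625

Compute the likelihood of the observed sequence for each case: P(data | r = 1) = (1/9)(8/8)(7/7) = 1/9; P(data | r = 3) = (3/9)(6/8)(5/7) = 5/28; P(data | r = 7) = (7/9)(2/8)(1/7) = 1/36; P(data | r = 8) = (8/9)(1/8)(0/7) = 0.
Multiplying each by its prior: 1/4 · 1/9 = 1/36, 1/4 · 5/28 = 5/112, 1/4 · 1/36 = 1/144, 1/4 · 0 = 0; with total 5/63.
Therefore the posterior P(r = 3 | data) = (5/112) / (5/63) = 9/16.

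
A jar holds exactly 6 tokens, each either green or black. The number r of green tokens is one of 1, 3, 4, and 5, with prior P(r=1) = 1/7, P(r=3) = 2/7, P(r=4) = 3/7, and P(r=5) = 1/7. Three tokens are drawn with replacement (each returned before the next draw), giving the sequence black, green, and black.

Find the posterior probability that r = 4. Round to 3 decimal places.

For each hypothesis, P(data | H) works out to: P(data | r = 1) = (5/6)(1/6)(5/6) = 0.11574; P(data | r = 3) = (3/6)(3/6)(3/6) = 0.125; P(data | r = 4) = (2/6)(4/6)(2/6) = 0.074074; P(data | r = 5) = (1/6)(5/6)(1/6) = 0.023148.
Multiplying each by its prior: 1/7 · 0.11574 = 0.016534, 2/7 · 0.125 = 0.035714, 3/7 · 0.074074 = 0.031746, 1/7 · 0.023148 = 0.0033069; summing to 0.087302.
Therefore the posterior P(r = 4 | data) = (0.031746) / (0.087302) = 0.36364.

0.364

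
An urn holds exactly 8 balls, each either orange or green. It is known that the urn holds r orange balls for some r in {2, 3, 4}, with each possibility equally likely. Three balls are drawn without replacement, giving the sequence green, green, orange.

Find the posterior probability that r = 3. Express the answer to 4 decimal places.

0.3571

Under each hypothesis, the probability of the observed sequence is: P(data | r = 2) = (6/8)(5/7)(2/6) = 5/28; P(data | r = 3) = (5/8)(4/7)(3/6) = 5/28; P(data | r = 4) = (4/8)(3/7)(4/6) = 1/7.
The prior-weighted likelihoods are 1/3 · 5/28 = 5/84, 1/3 · 5/28 = 5/84, 1/3 · 1/7 = 1/21; with total 1/6.
Hence P(r = 3 | data) = (5/84) / (1/6) = 5/14.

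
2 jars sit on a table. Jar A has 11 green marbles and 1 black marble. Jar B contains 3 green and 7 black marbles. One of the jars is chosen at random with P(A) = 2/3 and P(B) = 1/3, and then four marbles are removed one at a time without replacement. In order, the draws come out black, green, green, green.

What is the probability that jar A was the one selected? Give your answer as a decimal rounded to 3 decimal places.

0.952

Compute the likelihood of the observed sequence for each case: P(data | jar A) = (1/12)(11/11)(10/10)(9/9) = 1/12; P(data | jar B) = (7/10)(3/9)(2/8)(1/7) = 1/120.
Multiplying each by its prior: 2/3 · 1/12 = 1/18, 1/3 · 1/120 = 1/360; summing to 7/120.
Hence P(jar A | data) = (1/18) / (7/120) = 20/21.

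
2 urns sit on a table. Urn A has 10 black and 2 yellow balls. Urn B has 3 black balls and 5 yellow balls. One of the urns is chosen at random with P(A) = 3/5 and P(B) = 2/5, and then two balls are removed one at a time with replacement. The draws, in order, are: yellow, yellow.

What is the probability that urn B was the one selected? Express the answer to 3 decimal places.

Under each hypothesis, the probability of the observed sequence is: P(data | urn A) = (2/12)(2/12) = 1/36; P(data | urn B) = (5/8)(5/8) = 25/64.
The prior-weighted likelihoods are 3/5 · 1/36 = 1/60, 2/5 · 25/64 = 5/32; these sum to 83/480.
By Bayes' rule, P(urn B | data) = (5/32) / (83/480) = 75/83.

0.904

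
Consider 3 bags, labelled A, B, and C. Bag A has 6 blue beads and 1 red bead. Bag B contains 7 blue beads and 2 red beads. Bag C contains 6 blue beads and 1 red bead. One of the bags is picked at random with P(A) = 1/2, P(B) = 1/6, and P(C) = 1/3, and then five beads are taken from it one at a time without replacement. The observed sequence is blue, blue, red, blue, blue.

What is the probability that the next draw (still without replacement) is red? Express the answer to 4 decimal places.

0.0337

The likelihood of the observed sequence under each hypothesis: P(data | bag A) = (6/7)(5/6)(1/5)(4/4)(3/3) = 1/7; P(data | bag B) = (7/9)(6/8)(2/7)(5/6)(4/5) = 1/9; P(data | bag C) = (6/7)(5/6)(1/5)(4/4)(3/3) = 1/7.
Weighting by the prior gives 1/2 · 1/7 = 1/14, 1/6 · 1/9 = 1/54, 1/3 · 1/7 = 1/21; with total 26/189.
Normalising, the posterior is P(bag A | data) = 27/52, P(bag B | data) = 7/52, P(bag C | data) = 9/26.
The predictive probability is P(red next | data) = (0)(27/52) + (1/4)(7/52) + (0)(9/26) = 7/208.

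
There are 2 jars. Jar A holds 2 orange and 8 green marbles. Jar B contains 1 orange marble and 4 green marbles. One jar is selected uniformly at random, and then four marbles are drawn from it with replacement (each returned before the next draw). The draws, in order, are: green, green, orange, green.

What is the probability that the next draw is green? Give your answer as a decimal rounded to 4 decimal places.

0.8000

The likelihood of the observed sequence under each hypothesis: P(data | jar A) = (8/10)(8/10)(2/10)(8/10) = 64/625; P(data | jar B) = (4/5)(4/5)(1/5)(4/5) = 64/625.
Weighting by the prior gives 1/2 · 64/625 = 32/625, 1/2 · 64/625 = 32/625; these sum to 64/625.
The posterior is then P(jar A | data) = 1/2, P(jar B | data) = 1/2.
Averaging over the posterior, P(green next | data) = (4/5)(1/2) + (4/5)(1/2) = 4/5.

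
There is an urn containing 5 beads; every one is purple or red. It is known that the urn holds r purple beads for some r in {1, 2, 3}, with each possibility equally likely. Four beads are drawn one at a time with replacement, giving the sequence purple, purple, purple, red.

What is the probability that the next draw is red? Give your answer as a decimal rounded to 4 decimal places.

Compute the likelihood of the observed sequence for each case: P(data | r = 1) = (1/5)(1/5)(1/5)(4/5) = 0.0064; P(data | r = 2) = (2/5)(2/5)(2/5)(3/5) = 0.0384; P(data | r = 3) = (3/5)(3/5)(3/5)(2/5) = 0.0864.
Multiplying each by its prior: 1/3 · 0.0064 = 0.0021333, 1/3 · 0.0384 = 0.0128, 1/3 · 0.0864 = 0.0288; with total 0.043733.
Dividing through by the total gives posterior P(r = 1 | data) = 0.04878, P(r = 2 | data) = 0.29268, P(r = 3 | data) = 0.65854.
So P(red next | data) = Σ P(red next | H) P(H | data) = (4/5)(0.04878) + (3/5)(0.29268) + (2/5)(0.65854) = 0.47805.

0.4780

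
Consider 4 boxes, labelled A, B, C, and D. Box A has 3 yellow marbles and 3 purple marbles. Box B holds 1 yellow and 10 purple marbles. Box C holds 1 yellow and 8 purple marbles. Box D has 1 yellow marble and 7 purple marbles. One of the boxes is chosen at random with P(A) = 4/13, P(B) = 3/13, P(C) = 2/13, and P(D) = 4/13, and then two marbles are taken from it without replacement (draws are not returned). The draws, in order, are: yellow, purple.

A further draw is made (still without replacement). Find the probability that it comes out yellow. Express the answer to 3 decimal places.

0.273

Compute the likelihood of the observed sequence for each case: P(data | box A) = (3/6)(3/5) = 0.3; P(data | box B) = (1/11)(10/10) = 0.090909; P(data | box C) = (1/9)(8/8) = 0.11111; P(data | box D) = (1/8)(7/7) = 0.125.
Weighting by the prior gives 4/13 · 0.3 = 0.092308, 3/13 · 0.090909 = 0.020979, 2/13 · 0.11111 = 0.017094, 4/13 · 0.125 = 0.038462; with total 0.16884.
The posterior is then P(box A | data) = 0.54671, P(box B | data) = 0.12425, P(box C | data) = 0.10124, P(box D | data) = 0.2278.
Averaging over the posterior, P(yellow next | data) = (1/2)(0.54671) + (0)(0.12425) + (0)(0.10124) + (0)(0.2278) = 0.27335.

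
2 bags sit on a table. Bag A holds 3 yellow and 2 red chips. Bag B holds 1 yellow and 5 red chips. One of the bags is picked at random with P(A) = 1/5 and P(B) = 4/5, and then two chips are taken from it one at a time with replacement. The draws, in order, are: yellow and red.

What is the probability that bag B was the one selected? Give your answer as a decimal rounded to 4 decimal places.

0.6983

Compute the likelihood of the observed sequence for each case: P(data | bag A) = (3/5)(2/5) = 0.24; P(data | bag B) = (1/6)(5/6) = 0.13889.
Weighting by the prior gives 1/5 · 0.24 = 0.048, 4/5 · 0.13889 = 0.11111; with total 0.15911.
By Bayes' rule, P(bag B | data) = (0.11111) / (0.15911) = 0.69832.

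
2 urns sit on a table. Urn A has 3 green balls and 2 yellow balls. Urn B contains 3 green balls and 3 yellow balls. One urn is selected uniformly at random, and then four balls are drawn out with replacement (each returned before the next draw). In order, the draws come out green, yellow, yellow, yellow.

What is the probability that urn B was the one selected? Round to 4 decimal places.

For each hypothesis, P(data | H) works out to: P(data | urn A) = (3/5)(2/5)(2/5)(2/5) = 0.0384; P(data | urn B) = (3/6)(3/6)(3/6)(3/6) = 0.0625.
The prior-weighted likelihoods are 1/2 · 0.0384 = 0.0192, 1/2 · 0.0625 = 0.03125; summing to 0.05045.
So P(urn B | data) = (0.03125) / (0.05045) = 0.61943.

0.6194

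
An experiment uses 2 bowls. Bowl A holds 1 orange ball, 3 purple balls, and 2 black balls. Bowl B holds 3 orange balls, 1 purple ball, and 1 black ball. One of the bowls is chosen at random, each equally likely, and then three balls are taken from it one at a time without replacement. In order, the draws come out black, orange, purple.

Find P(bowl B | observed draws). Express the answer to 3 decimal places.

0.500

Compute the likelihood of the observed sequence for each case: P(data | bowl A) = (2/6)(1/5)(3/4) = 1/20; P(data | bowl B) = (1/5)(3/4)(1/3) = 1/20.
Multiplying each by its prior: 1/2 · 1/20 = 1/40, 1/2 · 1/20 = 1/40; summing to 1/20.
So P(bowl B | data) = (1/40) / (1/20) = 1/2.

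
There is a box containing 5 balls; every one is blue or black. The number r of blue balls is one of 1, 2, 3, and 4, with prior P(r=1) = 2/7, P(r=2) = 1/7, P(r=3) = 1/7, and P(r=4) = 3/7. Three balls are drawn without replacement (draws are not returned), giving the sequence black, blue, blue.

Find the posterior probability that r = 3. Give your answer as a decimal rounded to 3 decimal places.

For each hypothesis, P(data | H) works out to: P(data | r = 1) = (4/5)(1/4)(0/3) = 0; P(data | r = 2) = (3/5)(2/4)(1/3) = 1/10; P(data | r = 3) = (2/5)(3/4)(2/3) = 1/5; P(data | r = 4) = (1/5)(4/4)(3/3) = 1/5.
Multiplying each by its prior: 2/7 · 0 = 0, 1/7 · 1/10 = 1/70, 1/7 · 1/5 = 1/35, 3/7 · 1/5 = 3/35; summing to 9/70.
By Bayes' rule, P(r = 3 | data) = (1/35) / (9/70) = 2/9.

0.222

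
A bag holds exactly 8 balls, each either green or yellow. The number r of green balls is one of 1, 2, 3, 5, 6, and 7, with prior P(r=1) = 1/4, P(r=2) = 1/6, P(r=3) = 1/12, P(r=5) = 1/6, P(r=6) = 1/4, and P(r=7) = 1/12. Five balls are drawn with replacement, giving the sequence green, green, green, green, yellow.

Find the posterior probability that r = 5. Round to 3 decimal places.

0.258

Compute the likelihood of the observed sequence for each case: P(data | r = 1) = (1/8)(1/8)(1/8)(1/8)(7/8) = 0.00021362; P(data | r = 2) = (2/8)(2/8)(2/8)(2/8)(6/8) = 0.0029297; P(data | r = 3) = (3/8)(3/8)(3/8)(3/8)(5/8) = 0.01236; P(data | r = 5) = (5/8)(5/8)(5/8)(5/8)(3/8) = 0.05722; P(data | r = 6) = (6/8)(6/8)(6/8)(6/8)(2/8) = 0.079102; P(data | r = 7) = (7/8)(7/8)(7/8)(7/8)(1/8) = 0.073273.
The prior-weighted likelihoods are 1/4 · 0.00021362 = 5.3406e-05, 1/6 · 0.0029297 = 0.00048828, 1/12 · 0.01236 = 0.00103, 1/6 · 0.05722 = 0.0095367, 1/4 · 0.079102 = 0.019775, 1/12 · 0.073273 = 0.0061061; these sum to 0.03699.
So P(r = 5 | data) = (0.0095367) / (0.03699) = 0.25782.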